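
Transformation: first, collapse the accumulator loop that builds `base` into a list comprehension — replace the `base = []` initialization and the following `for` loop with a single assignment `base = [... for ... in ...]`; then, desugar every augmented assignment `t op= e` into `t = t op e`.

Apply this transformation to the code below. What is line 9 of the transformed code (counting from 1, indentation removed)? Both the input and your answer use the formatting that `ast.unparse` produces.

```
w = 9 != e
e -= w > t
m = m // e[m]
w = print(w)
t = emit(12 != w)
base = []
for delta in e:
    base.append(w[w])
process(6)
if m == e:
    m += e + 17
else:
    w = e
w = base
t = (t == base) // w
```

Transformed code:
w = 9 != e
e = e - (w > t)
m = m // e[m]
w = print(w)
t = emit(12 != w)
base = [w[w] for delta in e]
process(6)
if m == e:
    m = m + (e + 17)
else:
    w = e
w = base
t = (t == base) // w

m = m + (e + 17)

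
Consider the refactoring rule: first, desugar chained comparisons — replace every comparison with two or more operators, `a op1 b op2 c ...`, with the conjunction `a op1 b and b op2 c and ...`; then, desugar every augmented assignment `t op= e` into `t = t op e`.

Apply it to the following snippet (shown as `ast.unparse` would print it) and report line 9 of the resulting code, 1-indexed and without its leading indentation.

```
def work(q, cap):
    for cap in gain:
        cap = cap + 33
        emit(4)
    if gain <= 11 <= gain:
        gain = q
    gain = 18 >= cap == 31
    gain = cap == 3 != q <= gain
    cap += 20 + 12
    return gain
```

Transformed code:
def work(q, cap):
    for cap in gain:
        cap = cap + 33
        emit(4)
    if gain <= 11 and 11 <= gain:
        gain = q
    gain = 18 >= cap and cap == 31
    gain = cap == 3 and 3 != q and (q <= gain)
    cap = cap + (20 + 12)
    return gain

cap = cap + (20 + 12)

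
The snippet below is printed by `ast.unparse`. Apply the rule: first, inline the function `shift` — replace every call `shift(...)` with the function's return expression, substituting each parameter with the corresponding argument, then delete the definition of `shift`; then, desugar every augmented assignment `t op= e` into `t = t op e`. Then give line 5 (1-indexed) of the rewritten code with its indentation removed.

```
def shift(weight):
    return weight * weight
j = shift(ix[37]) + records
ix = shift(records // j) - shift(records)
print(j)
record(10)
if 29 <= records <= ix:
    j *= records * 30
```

Transformed code:
j = ix[37] * ix[37] + records
ix = records // j * (records // j) - records * records
print(j)
record(10)
if 29 <= records <= ix:
    j = j * (records * 30)

if 29 <= records <= ix:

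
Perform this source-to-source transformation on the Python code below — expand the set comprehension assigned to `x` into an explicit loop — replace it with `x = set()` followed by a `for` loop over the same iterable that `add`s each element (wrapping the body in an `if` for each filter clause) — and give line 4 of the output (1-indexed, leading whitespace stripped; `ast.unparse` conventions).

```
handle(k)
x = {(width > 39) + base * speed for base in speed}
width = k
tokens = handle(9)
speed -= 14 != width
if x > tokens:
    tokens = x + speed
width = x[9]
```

Transformed code:
handle(k)
x = set()
for base in speed:
    x.add((width > 39) + base * speed)
width = k
tokens = handle(9)
speed -= 14 != width
if x > tokens:
    tokens = x + speed
width = x[9]

x.add((width > 39) + base * speed)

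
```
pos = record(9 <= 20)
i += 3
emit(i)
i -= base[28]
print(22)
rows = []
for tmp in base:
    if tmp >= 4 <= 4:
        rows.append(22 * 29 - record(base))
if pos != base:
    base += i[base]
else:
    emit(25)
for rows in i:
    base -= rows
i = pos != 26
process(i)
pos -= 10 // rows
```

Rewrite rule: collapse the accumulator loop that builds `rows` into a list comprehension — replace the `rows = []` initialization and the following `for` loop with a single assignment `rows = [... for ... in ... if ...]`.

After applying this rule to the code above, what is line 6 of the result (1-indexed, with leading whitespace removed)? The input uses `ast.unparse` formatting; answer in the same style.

Transformed code:
pos = record(9 <= 20)
i += 3
emit(i)
i -= base[28]
print(22)
rows = [22 * 29 - record(base) for tmp in base if tmp >= 4 <= 4]
if pos != base:
    base += i[base]
else:
    emit(25)
for rows in i:
    base -= rows
i = pos != 26
process(i)
pos -= 10 // rows

rows = [22 * 29 - record(base) for tmp in base if tmp >= 4 <= 4]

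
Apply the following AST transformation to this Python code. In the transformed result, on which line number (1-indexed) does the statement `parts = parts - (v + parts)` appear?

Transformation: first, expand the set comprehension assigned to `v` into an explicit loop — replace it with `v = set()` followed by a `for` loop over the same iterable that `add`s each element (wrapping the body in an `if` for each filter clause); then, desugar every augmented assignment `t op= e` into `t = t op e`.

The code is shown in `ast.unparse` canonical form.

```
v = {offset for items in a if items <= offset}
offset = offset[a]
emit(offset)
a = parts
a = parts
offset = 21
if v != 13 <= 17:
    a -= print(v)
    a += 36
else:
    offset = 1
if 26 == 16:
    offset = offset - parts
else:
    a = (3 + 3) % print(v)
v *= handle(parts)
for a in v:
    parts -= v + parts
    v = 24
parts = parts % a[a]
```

Transformed code:
v = set()
for items in a:
    if items <= offset:
        v.add(offset)
offset = offset[a]
emit(offset)
a = parts
a = parts
offset = 21
if v != 13 <= 17:
    a = a - print(v)
    a = a + 36
else:
    offset = 1
if 26 == 16:
    offset = offset - parts
else:
    a = (3 + 3) % print(v)
v = v * handle(parts)
for a in v:
    parts = parts - (v + parts)
    v = 24
parts = parts % a[a]

21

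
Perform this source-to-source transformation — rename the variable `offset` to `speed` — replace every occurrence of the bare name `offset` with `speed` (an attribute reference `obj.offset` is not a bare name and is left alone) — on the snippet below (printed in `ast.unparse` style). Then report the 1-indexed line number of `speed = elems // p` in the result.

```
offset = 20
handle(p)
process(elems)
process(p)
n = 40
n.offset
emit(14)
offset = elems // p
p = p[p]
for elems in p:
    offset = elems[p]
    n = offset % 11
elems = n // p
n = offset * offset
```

Transformed code:
speed = 20
handle(p)
process(elems)
process(p)
n = 40
n.offset
emit(14)
speed = elems // p
p = p[p]
for elems in p:
    speed = elems[p]
    n = speed % 11
elems = n // p
n = speed * speed

8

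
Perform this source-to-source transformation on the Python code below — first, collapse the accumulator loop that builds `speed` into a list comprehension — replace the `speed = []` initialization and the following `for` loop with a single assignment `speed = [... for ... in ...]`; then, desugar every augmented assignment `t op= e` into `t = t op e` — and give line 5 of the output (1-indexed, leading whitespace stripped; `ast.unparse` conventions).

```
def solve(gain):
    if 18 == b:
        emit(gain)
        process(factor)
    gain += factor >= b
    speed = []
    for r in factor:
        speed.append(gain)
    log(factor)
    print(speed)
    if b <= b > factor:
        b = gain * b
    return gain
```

Transformed code:
def solve(gain):
    if 18 == b:
        emit(gain)
        process(factor)
    gain = gain + (factor >= b)
    speed = [gain for r in factor]
    log(factor)
    print(speed)
    if b <= b > factor:
        b = gain * b
    return gain

gain = gain + (factor >= b)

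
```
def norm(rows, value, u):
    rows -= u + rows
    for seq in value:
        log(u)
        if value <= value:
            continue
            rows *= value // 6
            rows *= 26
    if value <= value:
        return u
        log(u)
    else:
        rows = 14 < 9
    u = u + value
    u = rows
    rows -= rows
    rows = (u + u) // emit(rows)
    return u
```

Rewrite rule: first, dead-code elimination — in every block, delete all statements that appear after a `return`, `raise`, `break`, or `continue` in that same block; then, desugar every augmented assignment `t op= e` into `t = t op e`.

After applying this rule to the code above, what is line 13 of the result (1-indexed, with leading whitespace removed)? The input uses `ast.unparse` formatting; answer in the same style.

rows = rows - rows

Transformed code:
def norm(rows, value, u):
    rows = rows - (u + rows)
    for seq in value:
        log(u)
        if value <= value:
            continue
    if value <= value:
        return u
    else:
        rows = 14 < 9
    u = u + value
    u = rows
    rows = rows - rows
    rows = (u + u) // emit(rows)
    return u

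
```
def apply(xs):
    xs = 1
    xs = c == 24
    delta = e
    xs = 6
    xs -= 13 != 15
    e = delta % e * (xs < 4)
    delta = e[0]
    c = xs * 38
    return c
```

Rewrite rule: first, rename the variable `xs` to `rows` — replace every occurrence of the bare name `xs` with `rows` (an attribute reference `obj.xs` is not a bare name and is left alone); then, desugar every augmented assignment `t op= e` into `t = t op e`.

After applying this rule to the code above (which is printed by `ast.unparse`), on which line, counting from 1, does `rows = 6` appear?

5

Transformed code:
def apply(rows):
    rows = 1
    rows = c == 24
    delta = e
    rows = 6
    rows = rows - (13 != 15)
    e = delta % e * (rows < 4)
    delta = e[0]
    c = rows * 38
    return c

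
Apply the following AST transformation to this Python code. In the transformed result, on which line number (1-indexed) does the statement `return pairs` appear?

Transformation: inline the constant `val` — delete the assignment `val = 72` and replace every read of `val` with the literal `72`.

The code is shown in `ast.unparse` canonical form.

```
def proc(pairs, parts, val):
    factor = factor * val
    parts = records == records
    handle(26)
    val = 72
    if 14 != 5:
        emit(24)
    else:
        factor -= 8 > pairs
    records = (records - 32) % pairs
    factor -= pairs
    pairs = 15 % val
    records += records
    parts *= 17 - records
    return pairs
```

14

Transformed code:
def proc(pairs, parts, val):
    factor = factor * 72
    parts = records == records
    handle(26)
    if 14 != 5:
        emit(24)
    else:
        factor -= 8 > pairs
    records = (records - 32) % pairs
    factor -= pairs
    pairs = 15 % 72
    records += records
    parts *= 17 - records
    return pairs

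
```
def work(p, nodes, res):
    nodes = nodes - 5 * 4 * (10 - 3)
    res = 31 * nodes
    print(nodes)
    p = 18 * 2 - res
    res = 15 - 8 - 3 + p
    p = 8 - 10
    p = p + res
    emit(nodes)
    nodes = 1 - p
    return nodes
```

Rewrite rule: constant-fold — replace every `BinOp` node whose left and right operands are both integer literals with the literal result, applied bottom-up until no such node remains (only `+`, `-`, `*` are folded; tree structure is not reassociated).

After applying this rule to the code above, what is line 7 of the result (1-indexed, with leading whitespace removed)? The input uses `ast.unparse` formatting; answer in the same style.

Transformed code:
def work(p, nodes, res):
    nodes = nodes - 140
    res = 31 * nodes
    print(nodes)
    p = 36 - res
    res = 4 + p
    p = -2
    p = p + res
    emit(nodes)
    nodes = 1 - p
    return nodes

p = -2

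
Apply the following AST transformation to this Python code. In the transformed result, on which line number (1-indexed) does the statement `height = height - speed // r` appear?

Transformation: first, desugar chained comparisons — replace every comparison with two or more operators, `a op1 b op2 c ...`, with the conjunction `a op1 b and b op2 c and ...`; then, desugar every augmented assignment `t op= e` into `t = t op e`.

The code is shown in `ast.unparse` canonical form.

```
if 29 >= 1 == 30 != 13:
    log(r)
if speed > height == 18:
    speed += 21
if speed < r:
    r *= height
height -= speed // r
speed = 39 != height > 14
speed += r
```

7

Transformed code:
if 29 >= 1 and 1 == 30 and (30 != 13):
    log(r)
if speed > height and height == 18:
    speed = speed + 21
if speed < r:
    r = r * height
height = height - speed // r
speed = 39 != height and height > 14
speed = speed + r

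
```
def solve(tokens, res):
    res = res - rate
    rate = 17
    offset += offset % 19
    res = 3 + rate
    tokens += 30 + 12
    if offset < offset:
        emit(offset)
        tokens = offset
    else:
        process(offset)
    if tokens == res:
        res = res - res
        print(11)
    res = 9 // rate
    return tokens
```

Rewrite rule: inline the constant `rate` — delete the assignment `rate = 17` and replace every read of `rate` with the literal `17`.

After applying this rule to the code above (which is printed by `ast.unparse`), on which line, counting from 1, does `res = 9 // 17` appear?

Transformed code:
def solve(tokens, res):
    res = res - 17
    offset += offset % 19
    res = 3 + 17
    tokens += 30 + 12
    if offset < offset:
        emit(offset)
        tokens = offset
    else:
        process(offset)
    if tokens == res:
        res = res - res
        print(11)
    res = 9 // 17
    return tokens

14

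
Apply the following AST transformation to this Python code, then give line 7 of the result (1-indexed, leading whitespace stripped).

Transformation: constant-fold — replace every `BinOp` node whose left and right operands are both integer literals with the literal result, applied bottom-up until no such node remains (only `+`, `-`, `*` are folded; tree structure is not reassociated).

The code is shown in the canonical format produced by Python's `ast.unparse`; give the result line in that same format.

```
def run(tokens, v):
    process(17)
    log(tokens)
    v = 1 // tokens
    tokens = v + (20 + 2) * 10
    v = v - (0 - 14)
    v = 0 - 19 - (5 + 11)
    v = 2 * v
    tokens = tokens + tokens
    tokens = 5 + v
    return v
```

Transformed code:
def run(tokens, v):
    process(17)
    log(tokens)
    v = 1 // tokens
    tokens = v + 220
    v = v - -14
    v = -35
    v = 2 * v
    tokens = tokens + tokens
    tokens = 5 + v
    return v

v = -35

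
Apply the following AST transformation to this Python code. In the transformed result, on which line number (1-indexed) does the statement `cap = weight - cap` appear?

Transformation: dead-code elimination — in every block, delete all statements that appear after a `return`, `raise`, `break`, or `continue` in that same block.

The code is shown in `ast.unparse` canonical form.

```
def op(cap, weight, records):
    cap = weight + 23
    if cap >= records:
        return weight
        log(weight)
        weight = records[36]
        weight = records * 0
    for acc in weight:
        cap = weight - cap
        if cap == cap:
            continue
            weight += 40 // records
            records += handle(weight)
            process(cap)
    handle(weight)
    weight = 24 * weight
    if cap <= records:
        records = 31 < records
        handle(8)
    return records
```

6

Transformed code:
def op(cap, weight, records):
    cap = weight + 23
    if cap >= records:
        return weight
    for acc in weight:
        cap = weight - cap
        if cap == cap:
            continue
    handle(weight)
    weight = 24 * weight
    if cap <= records:
        records = 31 < records
        handle(8)
    return records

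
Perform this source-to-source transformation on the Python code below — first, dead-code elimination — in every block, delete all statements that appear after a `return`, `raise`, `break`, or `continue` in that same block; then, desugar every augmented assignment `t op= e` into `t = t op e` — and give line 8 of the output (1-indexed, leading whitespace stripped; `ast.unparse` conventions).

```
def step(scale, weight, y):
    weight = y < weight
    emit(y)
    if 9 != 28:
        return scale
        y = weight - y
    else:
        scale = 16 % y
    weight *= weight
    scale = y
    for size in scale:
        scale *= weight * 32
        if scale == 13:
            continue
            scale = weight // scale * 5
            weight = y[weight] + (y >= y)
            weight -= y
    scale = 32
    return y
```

Transformed code:
def step(scale, weight, y):
    weight = y < weight
    emit(y)
    if 9 != 28:
        return scale
    else:
        scale = 16 % y
    weight = weight * weight
    scale = y
    for size in scale:
        scale = scale * (weight * 32)
        if scale == 13:
            continue
    scale = 32
    return y

weight = weight * weight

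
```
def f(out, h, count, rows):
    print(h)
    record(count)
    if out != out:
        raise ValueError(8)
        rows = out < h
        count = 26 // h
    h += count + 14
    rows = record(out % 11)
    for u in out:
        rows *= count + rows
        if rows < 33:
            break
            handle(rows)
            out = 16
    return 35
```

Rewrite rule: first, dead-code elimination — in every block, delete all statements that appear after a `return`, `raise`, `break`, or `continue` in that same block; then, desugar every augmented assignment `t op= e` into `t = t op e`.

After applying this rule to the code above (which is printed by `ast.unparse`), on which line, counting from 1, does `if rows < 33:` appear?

Transformed code:
def f(out, h, count, rows):
    print(h)
    record(count)
    if out != out:
        raise ValueError(8)
    h = h + (count + 14)
    rows = record(out % 11)
    for u in out:
        rows = rows * (count + rows)
        if rows < 33:
            break
    return 35

10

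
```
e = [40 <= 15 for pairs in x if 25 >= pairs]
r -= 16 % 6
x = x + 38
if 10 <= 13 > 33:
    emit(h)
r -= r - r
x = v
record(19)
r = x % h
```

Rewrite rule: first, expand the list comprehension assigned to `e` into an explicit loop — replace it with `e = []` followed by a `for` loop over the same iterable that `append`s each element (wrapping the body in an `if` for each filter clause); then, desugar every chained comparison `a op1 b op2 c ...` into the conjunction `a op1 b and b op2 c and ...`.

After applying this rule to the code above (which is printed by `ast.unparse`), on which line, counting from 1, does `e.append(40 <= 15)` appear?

4

Transformed code:
e = []
for pairs in x:
    if 25 >= pairs:
        e.append(40 <= 15)
r -= 16 % 6
x = x + 38
if 10 <= 13 and 13 > 33:
    emit(h)
r -= r - r
x = v
record(19)
r = x % h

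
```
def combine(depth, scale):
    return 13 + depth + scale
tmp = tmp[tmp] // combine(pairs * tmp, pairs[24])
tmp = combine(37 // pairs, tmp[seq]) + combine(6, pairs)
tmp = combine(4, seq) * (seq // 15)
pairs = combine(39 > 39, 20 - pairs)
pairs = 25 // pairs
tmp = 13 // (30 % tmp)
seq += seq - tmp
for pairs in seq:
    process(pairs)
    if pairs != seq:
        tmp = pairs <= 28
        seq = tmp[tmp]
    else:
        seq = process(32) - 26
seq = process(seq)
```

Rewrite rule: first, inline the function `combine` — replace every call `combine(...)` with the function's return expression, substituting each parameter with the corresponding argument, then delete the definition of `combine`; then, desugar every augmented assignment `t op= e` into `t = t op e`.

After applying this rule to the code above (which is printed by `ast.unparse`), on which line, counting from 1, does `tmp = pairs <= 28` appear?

11

Transformed code:
tmp = tmp[tmp] // (13 + pairs * tmp + pairs[24])
tmp = 13 + 37 // pairs + tmp[seq] + (13 + 6 + pairs)
tmp = (13 + 4 + seq) * (seq // 15)
pairs = 13 + (39 > 39) + (20 - pairs)
pairs = 25 // pairs
tmp = 13 // (30 % tmp)
seq = seq + (seq - tmp)
for pairs in seq:
    process(pairs)
    if pairs != seq:
        tmp = pairs <= 28
        seq = tmp[tmp]
    else:
        seq = process(32) - 26
seq = process(seq)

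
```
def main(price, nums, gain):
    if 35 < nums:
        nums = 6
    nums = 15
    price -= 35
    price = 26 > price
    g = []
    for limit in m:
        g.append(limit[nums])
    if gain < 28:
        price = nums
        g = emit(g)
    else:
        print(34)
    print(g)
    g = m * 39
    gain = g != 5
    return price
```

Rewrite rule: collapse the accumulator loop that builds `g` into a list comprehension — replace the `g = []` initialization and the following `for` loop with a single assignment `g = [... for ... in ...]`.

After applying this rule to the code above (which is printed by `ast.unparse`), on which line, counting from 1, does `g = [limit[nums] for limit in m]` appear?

Transformed code:
def main(price, nums, gain):
    if 35 < nums:
        nums = 6
    nums = 15
    price -= 35
    price = 26 > price
    g = [limit[nums] for limit in m]
    if gain < 28:
        price = nums
        g = emit(g)
    else:
        print(34)
    print(g)
    g = m * 39
    gain = g != 5
    return price

7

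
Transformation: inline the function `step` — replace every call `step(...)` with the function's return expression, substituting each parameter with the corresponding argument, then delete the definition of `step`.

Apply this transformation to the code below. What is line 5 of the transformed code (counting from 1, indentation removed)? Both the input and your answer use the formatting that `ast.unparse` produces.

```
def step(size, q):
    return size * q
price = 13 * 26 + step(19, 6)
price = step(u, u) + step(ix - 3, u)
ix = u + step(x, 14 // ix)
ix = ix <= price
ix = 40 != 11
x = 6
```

Transformed code:
price = 13 * 26 + 19 * 6
price = u * u + (ix - 3) * u
ix = u + x * (14 // ix)
ix = ix <= price
ix = 40 != 11
x = 6

ix = 40 != 11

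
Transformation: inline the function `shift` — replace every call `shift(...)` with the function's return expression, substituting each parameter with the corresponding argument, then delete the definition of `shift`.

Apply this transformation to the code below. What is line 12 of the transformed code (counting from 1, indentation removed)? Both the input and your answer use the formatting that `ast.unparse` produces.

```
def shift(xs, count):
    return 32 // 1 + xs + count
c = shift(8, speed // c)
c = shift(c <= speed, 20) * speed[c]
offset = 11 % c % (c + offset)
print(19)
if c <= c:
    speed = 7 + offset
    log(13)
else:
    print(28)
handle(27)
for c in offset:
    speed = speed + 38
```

speed = speed + 38

Transformed code:
c = 32 // 1 + 8 + speed // c
c = (32 // 1 + (c <= speed) + 20) * speed[c]
offset = 11 % c % (c + offset)
print(19)
if c <= c:
    speed = 7 + offset
    log(13)
else:
    print(28)
handle(27)
for c in offset:
    speed = speed + 38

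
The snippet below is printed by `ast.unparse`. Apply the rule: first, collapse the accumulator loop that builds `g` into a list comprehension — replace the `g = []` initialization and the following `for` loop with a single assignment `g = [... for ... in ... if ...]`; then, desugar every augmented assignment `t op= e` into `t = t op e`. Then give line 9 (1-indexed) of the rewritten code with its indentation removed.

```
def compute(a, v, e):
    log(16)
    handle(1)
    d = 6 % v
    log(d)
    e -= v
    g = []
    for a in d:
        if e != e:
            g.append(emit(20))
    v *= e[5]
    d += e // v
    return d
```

d = d + e // v

Transformed code:
def compute(a, v, e):
    log(16)
    handle(1)
    d = 6 % v
    log(d)
    e = e - v
    g = [emit(20) for a in d if e != e]
    v = v * e[5]
    d = d + e // v
    return d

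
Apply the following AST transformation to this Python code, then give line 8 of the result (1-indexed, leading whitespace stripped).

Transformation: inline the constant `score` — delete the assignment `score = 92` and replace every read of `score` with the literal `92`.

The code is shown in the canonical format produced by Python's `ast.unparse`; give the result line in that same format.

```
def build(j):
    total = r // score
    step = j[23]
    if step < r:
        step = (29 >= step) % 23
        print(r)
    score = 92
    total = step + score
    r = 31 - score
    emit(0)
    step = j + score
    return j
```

Transformed code:
def build(j):
    total = r // 92
    step = j[23]
    if step < r:
        step = (29 >= step) % 23
        print(r)
    total = step + 92
    r = 31 - 92
    emit(0)
    step = j + 92
    return j

r = 31 - 92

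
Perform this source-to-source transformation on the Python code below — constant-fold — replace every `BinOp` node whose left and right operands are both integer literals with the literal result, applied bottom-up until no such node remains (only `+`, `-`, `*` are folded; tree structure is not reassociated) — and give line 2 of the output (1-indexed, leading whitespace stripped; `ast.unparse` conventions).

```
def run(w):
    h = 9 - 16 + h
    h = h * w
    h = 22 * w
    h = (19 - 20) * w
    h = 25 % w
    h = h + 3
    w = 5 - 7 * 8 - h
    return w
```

h = -7 + h

Transformed code:
def run(w):
    h = -7 + h
    h = h * w
    h = 22 * w
    h = -1 * w
    h = 25 % w
    h = h + 3
    w = -51 - h
    return w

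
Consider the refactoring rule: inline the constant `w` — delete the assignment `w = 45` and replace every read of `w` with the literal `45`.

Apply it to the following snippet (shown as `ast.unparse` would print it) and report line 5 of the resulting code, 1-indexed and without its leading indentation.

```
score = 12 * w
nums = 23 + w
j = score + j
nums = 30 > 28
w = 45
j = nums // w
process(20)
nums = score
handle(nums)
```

j = nums // 45

Transformed code:
score = 12 * 45
nums = 23 + 45
j = score + j
nums = 30 > 28
j = nums // 45
process(20)
nums = score
handle(nums)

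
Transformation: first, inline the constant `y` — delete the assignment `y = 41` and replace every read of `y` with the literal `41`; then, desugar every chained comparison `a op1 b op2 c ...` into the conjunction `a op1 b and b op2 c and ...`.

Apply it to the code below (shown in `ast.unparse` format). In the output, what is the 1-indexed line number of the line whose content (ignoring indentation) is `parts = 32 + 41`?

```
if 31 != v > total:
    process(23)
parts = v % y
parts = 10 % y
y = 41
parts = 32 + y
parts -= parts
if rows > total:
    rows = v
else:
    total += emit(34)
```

5

Transformed code:
if 31 != v and v > total:
    process(23)
parts = v % 41
parts = 10 % 41
parts = 32 + 41
parts -= parts
if rows > total:
    rows = v
else:
    total += emit(34)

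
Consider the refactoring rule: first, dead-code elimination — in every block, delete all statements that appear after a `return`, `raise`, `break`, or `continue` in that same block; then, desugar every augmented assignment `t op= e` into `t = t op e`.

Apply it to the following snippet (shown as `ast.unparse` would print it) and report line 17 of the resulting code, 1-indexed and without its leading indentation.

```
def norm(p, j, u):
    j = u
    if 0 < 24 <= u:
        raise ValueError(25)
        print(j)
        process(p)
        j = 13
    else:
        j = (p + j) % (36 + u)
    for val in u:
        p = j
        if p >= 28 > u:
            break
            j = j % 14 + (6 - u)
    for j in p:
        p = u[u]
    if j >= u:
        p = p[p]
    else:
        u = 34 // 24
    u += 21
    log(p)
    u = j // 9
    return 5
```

u = u + 21

Transformed code:
def norm(p, j, u):
    j = u
    if 0 < 24 <= u:
        raise ValueError(25)
    else:
        j = (p + j) % (36 + u)
    for val in u:
        p = j
        if p >= 28 > u:
            break
    for j in p:
        p = u[u]
    if j >= u:
        p = p[p]
    else:
        u = 34 // 24
    u = u + 21
    log(p)
    u = j // 9
    return 5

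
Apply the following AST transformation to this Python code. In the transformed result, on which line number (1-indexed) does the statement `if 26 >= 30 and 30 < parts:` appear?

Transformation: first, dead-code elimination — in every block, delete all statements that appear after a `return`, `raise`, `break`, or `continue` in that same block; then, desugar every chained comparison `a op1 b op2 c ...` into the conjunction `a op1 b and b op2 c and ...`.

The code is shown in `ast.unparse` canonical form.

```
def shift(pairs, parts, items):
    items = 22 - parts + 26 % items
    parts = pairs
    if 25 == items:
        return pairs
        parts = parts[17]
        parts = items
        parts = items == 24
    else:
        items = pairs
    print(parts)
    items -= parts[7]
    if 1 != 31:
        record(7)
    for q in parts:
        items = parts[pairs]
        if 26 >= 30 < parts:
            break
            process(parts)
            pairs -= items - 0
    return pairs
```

14

Transformed code:
def shift(pairs, parts, items):
    items = 22 - parts + 26 % items
    parts = pairs
    if 25 == items:
        return pairs
    else:
        items = pairs
    print(parts)
    items -= parts[7]
    if 1 != 31:
        record(7)
    for q in parts:
        items = parts[pairs]
        if 26 >= 30 and 30 < parts:
            break
    return pairs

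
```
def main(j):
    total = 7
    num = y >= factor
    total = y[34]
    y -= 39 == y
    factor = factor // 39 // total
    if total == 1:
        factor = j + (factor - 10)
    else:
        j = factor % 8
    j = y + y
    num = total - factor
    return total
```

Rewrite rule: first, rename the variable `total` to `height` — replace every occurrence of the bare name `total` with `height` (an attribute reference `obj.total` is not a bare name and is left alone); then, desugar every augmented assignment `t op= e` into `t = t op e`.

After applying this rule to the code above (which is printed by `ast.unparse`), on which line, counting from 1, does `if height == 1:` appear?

Transformed code:
def main(j):
    height = 7
    num = y >= factor
    height = y[34]
    y = y - (39 == y)
    factor = factor // 39 // height
    if height == 1:
        factor = j + (factor - 10)
    else:
        j = factor % 8
    j = y + y
    num = height - factor
    return height

7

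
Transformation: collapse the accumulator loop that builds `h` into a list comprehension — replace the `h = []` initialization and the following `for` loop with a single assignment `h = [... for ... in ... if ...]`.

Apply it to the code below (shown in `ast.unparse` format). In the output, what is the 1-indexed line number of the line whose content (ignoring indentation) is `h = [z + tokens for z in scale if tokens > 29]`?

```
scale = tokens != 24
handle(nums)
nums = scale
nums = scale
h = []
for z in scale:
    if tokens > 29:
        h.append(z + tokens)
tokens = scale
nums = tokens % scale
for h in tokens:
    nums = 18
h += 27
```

5

Transformed code:
scale = tokens != 24
handle(nums)
nums = scale
nums = scale
h = [z + tokens for z in scale if tokens > 29]
tokens = scale
nums = tokens % scale
for h in tokens:
    nums = 18
h += 27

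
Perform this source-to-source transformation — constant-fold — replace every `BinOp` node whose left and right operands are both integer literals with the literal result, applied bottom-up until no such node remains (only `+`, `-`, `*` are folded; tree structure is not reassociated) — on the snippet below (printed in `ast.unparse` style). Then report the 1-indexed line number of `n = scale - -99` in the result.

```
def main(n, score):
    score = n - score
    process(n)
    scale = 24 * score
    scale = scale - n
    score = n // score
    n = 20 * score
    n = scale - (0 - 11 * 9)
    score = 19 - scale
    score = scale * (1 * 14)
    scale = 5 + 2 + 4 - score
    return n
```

Transformed code:
def main(n, score):
    score = n - score
    process(n)
    scale = 24 * score
    scale = scale - n
    score = n // score
    n = 20 * score
    n = scale - -99
    score = 19 - scale
    score = scale * 14
    scale = 11 - score
    return n

8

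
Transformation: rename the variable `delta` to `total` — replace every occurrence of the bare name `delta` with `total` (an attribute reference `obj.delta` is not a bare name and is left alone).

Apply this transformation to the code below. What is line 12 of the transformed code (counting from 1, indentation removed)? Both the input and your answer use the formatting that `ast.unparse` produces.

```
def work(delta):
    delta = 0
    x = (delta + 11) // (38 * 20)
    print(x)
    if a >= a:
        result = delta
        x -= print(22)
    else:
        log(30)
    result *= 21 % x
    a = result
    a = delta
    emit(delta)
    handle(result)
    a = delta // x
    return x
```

a = total

Transformed code:
def work(total):
    total = 0
    x = (total + 11) // (38 * 20)
    print(x)
    if a >= a:
        result = total
        x -= print(22)
    else:
        log(30)
    result *= 21 % x
    a = result
    a = total
    emit(total)
    handle(result)
    a = total // x
    return x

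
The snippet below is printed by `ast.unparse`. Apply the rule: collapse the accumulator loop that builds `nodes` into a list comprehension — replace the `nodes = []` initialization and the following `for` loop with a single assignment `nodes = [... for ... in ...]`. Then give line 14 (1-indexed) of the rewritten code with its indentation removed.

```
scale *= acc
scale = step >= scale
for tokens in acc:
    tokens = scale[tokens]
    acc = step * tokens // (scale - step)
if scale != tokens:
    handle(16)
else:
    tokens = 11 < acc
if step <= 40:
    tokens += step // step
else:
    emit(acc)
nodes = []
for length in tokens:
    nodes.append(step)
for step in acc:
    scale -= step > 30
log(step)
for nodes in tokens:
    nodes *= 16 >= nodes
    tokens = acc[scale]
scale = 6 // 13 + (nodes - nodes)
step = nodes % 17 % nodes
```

nodes = [step for length in tokens]

Transformed code:
scale *= acc
scale = step >= scale
for tokens in acc:
    tokens = scale[tokens]
    acc = step * tokens // (scale - step)
if scale != tokens:
    handle(16)
else:
    tokens = 11 < acc
if step <= 40:
    tokens += step // step
else:
    emit(acc)
nodes = [step for length in tokens]
for step in acc:
    scale -= step > 30
log(step)
for nodes in tokens:
    nodes *= 16 >= nodes
    tokens = acc[scale]
scale = 6 // 13 + (nodes - nodes)
step = nodes % 17 % nodes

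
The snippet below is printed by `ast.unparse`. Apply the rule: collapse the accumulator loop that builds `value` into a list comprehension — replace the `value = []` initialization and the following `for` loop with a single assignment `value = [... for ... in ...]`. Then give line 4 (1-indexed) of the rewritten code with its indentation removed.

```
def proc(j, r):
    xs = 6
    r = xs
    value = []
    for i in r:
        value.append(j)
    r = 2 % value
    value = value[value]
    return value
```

Transformed code:
def proc(j, r):
    xs = 6
    r = xs
    value = [j for i in r]
    r = 2 % value
    value = value[value]
    return value

value = [j for i in r]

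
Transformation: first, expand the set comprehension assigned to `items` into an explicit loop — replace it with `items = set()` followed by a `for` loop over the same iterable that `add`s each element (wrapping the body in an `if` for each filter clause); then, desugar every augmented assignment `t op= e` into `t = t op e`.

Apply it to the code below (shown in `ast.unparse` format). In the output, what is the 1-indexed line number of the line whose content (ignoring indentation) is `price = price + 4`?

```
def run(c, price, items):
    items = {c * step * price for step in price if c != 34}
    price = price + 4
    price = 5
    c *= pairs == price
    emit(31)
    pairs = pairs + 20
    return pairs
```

6

Transformed code:
def run(c, price, items):
    items = set()
    for step in price:
        if c != 34:
            items.add(c * step * price)
    price = price + 4
    price = 5
    c = c * (pairs == price)
    emit(31)
    pairs = pairs + 20
    return pairs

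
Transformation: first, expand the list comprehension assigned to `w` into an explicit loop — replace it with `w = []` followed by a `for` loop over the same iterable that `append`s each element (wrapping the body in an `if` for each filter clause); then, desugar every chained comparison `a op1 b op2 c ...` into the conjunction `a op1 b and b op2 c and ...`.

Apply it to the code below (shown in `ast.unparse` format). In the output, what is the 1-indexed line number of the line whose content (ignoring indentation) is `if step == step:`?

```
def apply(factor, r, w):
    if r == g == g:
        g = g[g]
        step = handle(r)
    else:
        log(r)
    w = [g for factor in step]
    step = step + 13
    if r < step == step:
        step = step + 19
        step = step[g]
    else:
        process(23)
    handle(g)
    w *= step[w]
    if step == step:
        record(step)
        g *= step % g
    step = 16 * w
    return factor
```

Transformed code:
def apply(factor, r, w):
    if r == g and g == g:
        g = g[g]
        step = handle(r)
    else:
        log(r)
    w = []
    for factor in step:
        w.append(g)
    step = step + 13
    if r < step and step == step:
        step = step + 19
        step = step[g]
    else:
        process(23)
    handle(g)
    w *= step[w]
    if step == step:
        record(step)
        g *= step % g
    step = 16 * w
    return factor

18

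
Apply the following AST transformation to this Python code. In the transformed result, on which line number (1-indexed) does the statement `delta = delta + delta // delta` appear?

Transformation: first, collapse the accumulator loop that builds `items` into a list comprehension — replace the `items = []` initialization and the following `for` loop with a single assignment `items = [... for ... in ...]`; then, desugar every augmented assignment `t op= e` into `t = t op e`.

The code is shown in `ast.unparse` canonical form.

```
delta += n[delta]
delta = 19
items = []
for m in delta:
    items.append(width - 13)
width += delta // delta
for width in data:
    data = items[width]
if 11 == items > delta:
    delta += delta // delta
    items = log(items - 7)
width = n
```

Transformed code:
delta = delta + n[delta]
delta = 19
items = [width - 13 for m in delta]
width = width + delta // delta
for width in data:
    data = items[width]
if 11 == items > delta:
    delta = delta + delta // delta
    items = log(items - 7)
width = n

8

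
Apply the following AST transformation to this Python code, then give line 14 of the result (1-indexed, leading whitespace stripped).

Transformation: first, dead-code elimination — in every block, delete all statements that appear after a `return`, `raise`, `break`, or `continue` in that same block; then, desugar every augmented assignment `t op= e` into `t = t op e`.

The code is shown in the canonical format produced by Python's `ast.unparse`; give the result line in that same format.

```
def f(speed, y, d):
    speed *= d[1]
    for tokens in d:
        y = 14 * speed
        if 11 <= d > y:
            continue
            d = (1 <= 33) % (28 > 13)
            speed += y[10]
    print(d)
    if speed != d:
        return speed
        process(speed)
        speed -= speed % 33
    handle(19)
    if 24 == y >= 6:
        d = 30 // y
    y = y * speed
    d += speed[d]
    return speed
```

Transformed code:
def f(speed, y, d):
    speed = speed * d[1]
    for tokens in d:
        y = 14 * speed
        if 11 <= d > y:
            continue
    print(d)
    if speed != d:
        return speed
    handle(19)
    if 24 == y >= 6:
        d = 30 // y
    y = y * speed
    d = d + speed[d]
    return speed

d = d + speed[d]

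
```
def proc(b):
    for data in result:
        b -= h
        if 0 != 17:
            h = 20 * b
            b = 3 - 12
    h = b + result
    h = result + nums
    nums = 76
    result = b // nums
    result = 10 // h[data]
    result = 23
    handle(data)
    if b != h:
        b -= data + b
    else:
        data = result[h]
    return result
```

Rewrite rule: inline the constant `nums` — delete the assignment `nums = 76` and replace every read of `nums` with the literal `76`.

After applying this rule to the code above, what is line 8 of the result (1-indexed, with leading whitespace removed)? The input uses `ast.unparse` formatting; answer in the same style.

h = result + 76

Transformed code:
def proc(b):
    for data in result:
        b -= h
        if 0 != 17:
            h = 20 * b
            b = 3 - 12
    h = b + result
    h = result + 76
    result = b // 76
    result = 10 // h[data]
    result = 23
    handle(data)
    if b != h:
        b -= data + b
    else:
        data = result[h]
    return result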